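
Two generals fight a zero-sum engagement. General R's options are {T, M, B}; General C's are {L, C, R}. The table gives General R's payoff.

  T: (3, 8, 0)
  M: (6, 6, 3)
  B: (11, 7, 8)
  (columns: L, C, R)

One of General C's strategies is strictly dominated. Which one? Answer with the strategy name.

R holds General R's payoff strictly below L in every row: 0 < 3, 3 < 6, 8 < 11.
So L is strictly dominated for General C.

L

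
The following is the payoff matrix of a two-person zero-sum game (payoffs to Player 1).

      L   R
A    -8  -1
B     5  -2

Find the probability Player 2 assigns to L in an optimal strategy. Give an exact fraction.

1/14

Row minima: A → -8, B → -2; maximin = -2.
Column maxima: L → 5, R → -1; minimax = -1.
-2 ≠ -1, so there is no saddle point; optimal play is mixed.
Let Player 1 play A with probability p. Expected payoff against L: (-8)p + 5(1−p) = −13p + 5; against R: (-1)p + (-2)(1−p) = p − 2.
Setting these equal: −13p + 5 = p − 2 ⇒ −14p = -7 ⇒ p = 1/2, and the value is (-13)·(1/2) + 5 = -3/2.
For Player 2: with q = P(L), equating A's and B's payoffs gives −7q − 1 = 7q − 2 ⇒ q = 1/14.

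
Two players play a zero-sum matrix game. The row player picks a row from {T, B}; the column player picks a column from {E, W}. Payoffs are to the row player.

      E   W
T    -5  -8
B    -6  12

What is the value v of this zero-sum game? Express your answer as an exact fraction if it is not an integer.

Row minima: T → -8, B → -6; maximin = -6.
Column maxima: E → -5, W → 12; minimax = -5.
-6 ≠ -5, so there is no saddle point; optimal play is mixed.
Let the row player play T with probability p. Expected payoff against E: (-5)p + (-6)(1−p) = p − 6; against W: (-8)p + 12(1−p) = −20p + 12.
Setting these equal: p − 6 = −20p + 12 ⇒ 21p = 18 ⇒ p = 6/7, and the value is (1)·(6/7) − 6 = -36/7.
For the column player: with q = P(E), equating T's and B's payoffs gives 3q − 8 = −18q + 12 ⇒ q = 20/21.

-36/7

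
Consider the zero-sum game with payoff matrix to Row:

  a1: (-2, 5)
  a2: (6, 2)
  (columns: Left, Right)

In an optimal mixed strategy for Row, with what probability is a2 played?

7/11

Row minima: a1 → -2, a2 → 2; maximin = 2.
Column maxima: Left → 6, Right → 5; minimax = 5.
2 ≠ 5, so there is no saddle point; optimal play is mixed.
Let Row play a1 with probability p. Expected payoff against Left: (-2)p + 6(1−p) = −8p + 6; against Right: 5p + 2(1−p) = 3p + 2.
Setting these equal: −8p + 6 = 3p + 2 ⇒ −11p = -4 ⇒ p = 4/11, and the value is (-8)·(4/11) + 6 = 34/11.
For Column: with q = P(Left), equating a1's and a2's payoffs gives −7q + 5 = 4q + 2 ⇒ q = 3/11.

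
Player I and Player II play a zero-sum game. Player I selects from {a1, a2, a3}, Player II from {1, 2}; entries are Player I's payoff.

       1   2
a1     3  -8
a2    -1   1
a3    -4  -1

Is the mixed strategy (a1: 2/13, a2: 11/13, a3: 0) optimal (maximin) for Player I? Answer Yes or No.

Against 1 this mix gives (2/13)·3 + (11/13)·(-1) = -5/13.
Against 2 this mix gives (2/13)·(-8) + (11/13)·1 = -5/13.
All of Player II's active replies (1, 2) yield -5/13, and no column does worse for Player I. The mix makes Player II indifferent and guarantees -5/13, so it is optimal.

Yes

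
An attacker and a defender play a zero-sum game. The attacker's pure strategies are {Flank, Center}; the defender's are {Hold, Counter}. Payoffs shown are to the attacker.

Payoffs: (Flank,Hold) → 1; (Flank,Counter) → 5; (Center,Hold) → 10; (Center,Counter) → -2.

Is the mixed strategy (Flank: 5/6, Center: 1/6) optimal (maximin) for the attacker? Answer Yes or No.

No

Against Hold this mix gives (5/6)·1 + (1/6)·10 = 5/2.
Against Counter this mix gives (5/6)·5 + (1/6)·(-2) = 23/6.
The defender will play Hold, holding the attacker to 5/2. Shifting weight toward the row that does better against Hold would raise this floor (the equalizing mix achieves 13/4 against both Hold and Counter), so the proposed strategy is not optimal.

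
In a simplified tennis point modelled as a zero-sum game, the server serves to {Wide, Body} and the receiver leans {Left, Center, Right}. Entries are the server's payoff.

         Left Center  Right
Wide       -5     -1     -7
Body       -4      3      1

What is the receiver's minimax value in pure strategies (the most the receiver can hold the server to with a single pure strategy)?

Column maxima: Left → -4, Center → 3, Right → 1.
The smallest of these is -4.

-4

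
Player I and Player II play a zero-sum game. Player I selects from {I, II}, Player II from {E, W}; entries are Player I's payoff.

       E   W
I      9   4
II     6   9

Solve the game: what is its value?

57/8

Row minima: I → 4, II → 6; maximin = 6.
Column maxima: E → 9, W → 9; minimax = 9.
6 ≠ 9, so there is no saddle point; optimal play is mixed.
Let Player I play I with probability p. Expected payoff against E: 9p + 6(1−p) = 3p + 6; against W: 4p + 9(1−p) = −5p + 9.
Setting these equal: 3p + 6 = −5p + 9 ⇒ 8p = 3 ⇒ p = 3/8, and the value is (3)·(3/8) + 6 = 57/8.
For Player II: with q = P(E), equating I's and II's payoffs gives 5q + 4 = −3q + 9 ⇒ q = 5/8.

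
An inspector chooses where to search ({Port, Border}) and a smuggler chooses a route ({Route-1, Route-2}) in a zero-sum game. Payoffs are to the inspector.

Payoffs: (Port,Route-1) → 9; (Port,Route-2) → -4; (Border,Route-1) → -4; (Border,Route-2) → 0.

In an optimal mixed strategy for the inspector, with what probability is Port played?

Row minima: Port → -4, Border → -4; maximin = -4.
Column maxima: Route-1 → 9, Route-2 → 0; minimax = 0.
-4 ≠ 0, so there is no saddle point; optimal play is mixed.
Let the inspector play Port with probability p. Expected payoff against Route-1: 9p + (-4)(1−p) = 13p − 4; against Route-2: (-4)p + 0(1−p) = −4p.
Setting these equal: 13p − 4 = −4p ⇒ 17p = 4 ⇒ p = 4/17, and the value is (13)·(4/17) − 4 = -16/17.
For the smuggler: with q = P(Route-1), equating Port's and Border's payoffs gives 13q − 4 = −4q ⇒ q = 4/17.

4/17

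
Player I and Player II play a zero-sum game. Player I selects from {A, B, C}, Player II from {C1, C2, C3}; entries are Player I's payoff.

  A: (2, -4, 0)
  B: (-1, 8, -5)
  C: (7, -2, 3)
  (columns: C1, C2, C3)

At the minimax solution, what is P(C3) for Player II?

Row minima: A → -4, B → -5, C → -2; maximin = -2.
Column maxima: C1 → 7, C2 → 8, C3 → 3; minimax = 3.
-2 ≠ 3, so there is no saddle point; optimal play is mixed.
A is strictly dominated by C, so Player I never plays it.
C1 is strictly dominated by C3 (it gives Player I strictly more in every row), so Player II never plays it.
On the remaining 2×2 (B, C vs C2, C3):
Let Player I play B with probability p. Expected payoff against C2: 8p + (-2)(1−p) = 10p − 2; against C3: (-5)p + 3(1−p) = −8p + 3.
Setting these equal: 10p − 2 = −8p + 3 ⇒ 18p = 5 ⇒ p = 5/18, and the value is (10)·(5/18) − 2 = 7/9.
For Player II: with q = P(C2), equating B's and C's payoffs gives 13q − 5 = −5q + 3 ⇒ q = 4/9.

5/9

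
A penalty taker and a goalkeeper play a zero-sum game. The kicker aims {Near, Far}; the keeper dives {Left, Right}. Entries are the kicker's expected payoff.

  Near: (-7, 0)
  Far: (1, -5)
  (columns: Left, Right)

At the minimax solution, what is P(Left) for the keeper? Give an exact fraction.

Row minima: Near → -7, Far → -5; maximin = -5.
Column maxima: Left → 1, Right → 0; minimax = 0.
-5 ≠ 0, so there is no saddle point; optimal play is mixed.
Let the kicker play Near with probability p. Expected payoff against Left: (-7)p + 1(1−p) = −8p + 1; against Right: 0p + (-5)(1−p) = 5p − 5.
Setting these equal: −8p + 1 = 5p − 5 ⇒ −13p = -6 ⇒ p = 6/13, and the value is (-8)·(6/13) + 1 = -35/13.
For the keeper: with q = P(Left), equating Near's and Far's payoffs gives −7q = 6q − 5 ⇒ q = 5/13.

5/13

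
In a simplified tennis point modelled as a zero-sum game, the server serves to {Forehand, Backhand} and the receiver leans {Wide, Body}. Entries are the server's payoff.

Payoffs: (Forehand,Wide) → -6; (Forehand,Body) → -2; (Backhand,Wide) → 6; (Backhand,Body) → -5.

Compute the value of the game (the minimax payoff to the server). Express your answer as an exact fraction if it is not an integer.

Row minima: Forehand → -6, Backhand → -5; maximin = -5.
Column maxima: Wide → 6, Body → -2; minimax = -2.
-5 ≠ -2, so there is no saddle point; optimal play is mixed.
Let the server play Forehand with probability p. Expected payoff against Wide: (-6)p + 6(1−p) = −12p + 6; against Body: (-2)p + (-5)(1−p) = 3p − 5.
Setting these equal: −12p + 6 = 3p − 5 ⇒ −15p = -11 ⇒ p = 11/15, and the value is (-12)·(11/15) + 6 = -14/5.
For the receiver: with q = P(Wide), equating Forehand's and Backhand's payoffs gives −4q − 2 = 11q − 5 ⇒ q = 1/5.

-14/5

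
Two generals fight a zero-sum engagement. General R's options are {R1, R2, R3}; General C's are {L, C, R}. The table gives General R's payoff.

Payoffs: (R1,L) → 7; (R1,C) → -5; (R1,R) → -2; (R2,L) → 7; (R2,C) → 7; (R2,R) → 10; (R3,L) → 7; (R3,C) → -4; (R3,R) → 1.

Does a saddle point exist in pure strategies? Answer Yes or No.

Yes

Row minima: R1 → -5, R2 → 7, R3 → -4; maximin = 7.
Column maxima: L → 7, C → 7, R → 10; minimax = 7.
maximin = minimax = 7, so a saddle point exists.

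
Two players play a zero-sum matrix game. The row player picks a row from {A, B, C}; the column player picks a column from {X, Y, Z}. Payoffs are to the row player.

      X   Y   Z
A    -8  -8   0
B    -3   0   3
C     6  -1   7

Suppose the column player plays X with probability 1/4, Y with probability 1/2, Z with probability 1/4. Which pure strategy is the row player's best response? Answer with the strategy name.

Expected payoff of A: (1/4)·(-8) + (1/2)·(-8) + (1/4)·0 = -6.
Expected payoff of B: (1/4)·(-3) + (1/2)·0 + (1/4)·3 = 0.
Expected payoff of C: (1/4)·6 + (1/2)·(-1) + (1/4)·7 = 11/4.
The largest is 11/4, so the row player's best response is C.

C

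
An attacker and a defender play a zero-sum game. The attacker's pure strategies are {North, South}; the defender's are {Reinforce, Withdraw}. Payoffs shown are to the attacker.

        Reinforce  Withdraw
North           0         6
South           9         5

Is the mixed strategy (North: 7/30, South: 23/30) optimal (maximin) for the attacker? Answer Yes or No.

Against Reinforce this mix gives (7/30)·0 + (23/30)·9 = 69/10.
Against Withdraw this mix gives (7/30)·6 + (23/30)·5 = 157/30.
The defender will play Withdraw, holding the attacker to 157/30. Shifting weight toward the row that does better against Withdraw would raise this floor (the equalizing mix achieves 27/5 against both Withdraw and Reinforce), so the proposed strategy is not optimal.

No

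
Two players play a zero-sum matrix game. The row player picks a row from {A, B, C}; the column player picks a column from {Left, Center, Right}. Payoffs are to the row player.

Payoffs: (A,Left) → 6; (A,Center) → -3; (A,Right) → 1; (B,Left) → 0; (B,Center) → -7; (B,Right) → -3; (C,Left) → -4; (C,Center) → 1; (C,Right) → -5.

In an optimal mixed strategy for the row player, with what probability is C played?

Row minima: A → -3, B → -7, C → -5; maximin = -3.
Column maxima: Left → 6, Center → 1, Right → 1; minimax = 1.
-3 ≠ 1, so there is no saddle point; optimal play is mixed.
B is strictly dominated by A, so the row player never plays it.
Left is strictly dominated by Right (it gives the row player strictly more in every row), so the column player never plays it.
On the remaining 2×2 (A, C vs Center, Right):
Let the row player play A with probability p. Expected payoff against Center: (-3)p + 1(1−p) = −4p + 1; against Right: 1p + (-5)(1−p) = 6p − 5.
Setting these equal: −4p + 1 = 6p − 5 ⇒ −10p = -6 ⇒ p = 3/5, and the value is (-4)·(3/5) + 1 = -7/5.
For the column player: with q = P(Center), equating A's and C's payoffs gives −4q + 1 = 6q − 5 ⇒ q = 3/5.

2/5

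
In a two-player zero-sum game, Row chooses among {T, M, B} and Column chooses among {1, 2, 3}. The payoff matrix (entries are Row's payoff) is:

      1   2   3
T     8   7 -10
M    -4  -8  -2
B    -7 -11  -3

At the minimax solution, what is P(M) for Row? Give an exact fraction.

Row minima: T → -10, M → -8, B → -11; maximin = -8.
Column maxima: 1 → 8, 2 → 7, 3 → -2; minimax = -2.
-8 ≠ -2, so there is no saddle point; optimal play is mixed.
B is strictly dominated by M, so Row never plays it.
1 is strictly dominated by 2 (it gives Row strictly more in every row), so Column never plays it.
On the remaining 2×2 (T, M vs 2, 3):
Let Row play T with probability p. Expected payoff against 2: 7p + (-8)(1−p) = 15p − 8; against 3: (-10)p + (-2)(1−p) = −8p − 2.
Setting these equal: 15p − 8 = −8p − 2 ⇒ 23p = 6 ⇒ p = 6/23, and the value is (15)·(6/23) − 8 = -94/23.
For Column: with q = P(2), equating T's and M's payoffs gives 17q − 10 = −6q − 2 ⇒ q = 8/23.

17/23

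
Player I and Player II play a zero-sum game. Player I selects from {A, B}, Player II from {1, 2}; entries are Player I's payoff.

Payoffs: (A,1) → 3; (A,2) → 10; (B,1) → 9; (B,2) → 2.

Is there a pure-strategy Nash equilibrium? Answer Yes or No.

No

Row minima: A → 3, B → 2; maximin = 3.
Column maxima: 1 → 9, 2 → 10; minimax = 9.
3 ≠ 9, so no pure-strategy equilibrium exists.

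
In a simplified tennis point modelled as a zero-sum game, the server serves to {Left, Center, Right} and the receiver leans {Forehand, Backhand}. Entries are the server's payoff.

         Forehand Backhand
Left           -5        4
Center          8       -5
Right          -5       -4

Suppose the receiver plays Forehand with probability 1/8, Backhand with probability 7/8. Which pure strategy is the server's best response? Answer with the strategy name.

Left

Expected payoff of Left: (1/8)·(-5) + (7/8)·4 = 23/8.
Expected payoff of Center: (1/8)·8 + (7/8)·(-5) = -27/8.
Expected payoff of Right: (1/8)·(-5) + (7/8)·(-4) = -33/8.
The largest is 23/8, so the server's best response is Left.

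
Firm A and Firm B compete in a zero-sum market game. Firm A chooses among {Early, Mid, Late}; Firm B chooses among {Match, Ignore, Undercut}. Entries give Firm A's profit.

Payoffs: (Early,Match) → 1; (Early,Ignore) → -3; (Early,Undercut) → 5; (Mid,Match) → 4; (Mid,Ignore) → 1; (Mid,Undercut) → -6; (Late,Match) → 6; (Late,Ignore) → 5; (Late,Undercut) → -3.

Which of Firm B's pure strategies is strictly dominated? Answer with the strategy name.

Ignore holds Firm A's payoff strictly below Match in every row: -3 < 1, 1 < 4, 5 < 6.
So Match is strictly dominated for Firm B.

Match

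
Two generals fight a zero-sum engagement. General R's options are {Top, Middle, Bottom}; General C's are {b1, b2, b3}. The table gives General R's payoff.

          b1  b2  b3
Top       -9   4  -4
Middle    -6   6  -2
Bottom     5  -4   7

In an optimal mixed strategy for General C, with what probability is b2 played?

Row minima: Top → -9, Middle → -6, Bottom → -4; maximin = -4.
Column maxima: b1 → 5, b2 → 6, b3 → 7; minimax = 5.
-4 ≠ 5, so there is no saddle point; optimal play is mixed.
Top is strictly dominated by Middle, so General R never plays it.
b3 is strictly dominated by b1 (it gives General R strictly more in every row), so General C never plays it.
On the remaining 2×2 (Middle, Bottom vs b1, b2):
Let General R play Middle with probability p. Expected payoff against b1: (-6)p + 5(1−p) = −11p + 5; against b2: 6p + (-4)(1−p) = 10p − 4.
Setting these equal: −11p + 5 = 10p − 4 ⇒ −21p = -9 ⇒ p = 3/7, and the value is (-11)·(3/7) + 5 = 2/7.
For General C: with q = P(b1), equating Middle's and Bottom's payoffs gives −12q + 6 = 9q − 4 ⇒ q = 10/21.

11/21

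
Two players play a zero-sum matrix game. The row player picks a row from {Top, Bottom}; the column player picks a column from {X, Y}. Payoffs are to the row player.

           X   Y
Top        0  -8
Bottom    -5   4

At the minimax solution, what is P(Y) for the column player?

5/17

Row minima: Top → -8, Bottom → -5; maximin = -5.
Column maxima: X → 0, Y → 4; minimax = 0.
-5 ≠ 0, so there is no saddle point; optimal play is mixed.
Let the row player play Top with probability p. Expected payoff against X: 0p + (-5)(1−p) = 5p − 5; against Y: (-8)p + 4(1−p) = −12p + 4.
Setting these equal: 5p − 5 = −12p + 4 ⇒ 17p = 9 ⇒ p = 9/17, and the value is (5)·(9/17) − 5 = -40/17.
For the column player: with q = P(X), equating Top's and Bottom's payoffs gives 8q − 8 = −9q + 4 ⇒ q = 12/17.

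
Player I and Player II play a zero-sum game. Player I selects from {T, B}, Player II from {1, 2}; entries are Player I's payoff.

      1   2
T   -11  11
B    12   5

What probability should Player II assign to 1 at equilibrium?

Row minima: T → -11, B → 5; maximin = 5.
Column maxima: 1 → 12, 2 → 11; minimax = 11.
5 ≠ 11, so there is no saddle point; optimal play is mixed.
Let Player I play T with probability p. Expected payoff against 1: (-11)p + 12(1−p) = −23p + 12; against 2: 11p + 5(1−p) = 6p + 5.
Setting these equal: −23p + 12 = 6p + 5 ⇒ −29p = -7 ⇒ p = 7/29, and the value is (-23)·(7/29) + 12 = 187/29.
For Player II: with q = P(1), equating T's and B's payoffs gives −22q + 11 = 7q + 5 ⇒ q = 6/29.

6/29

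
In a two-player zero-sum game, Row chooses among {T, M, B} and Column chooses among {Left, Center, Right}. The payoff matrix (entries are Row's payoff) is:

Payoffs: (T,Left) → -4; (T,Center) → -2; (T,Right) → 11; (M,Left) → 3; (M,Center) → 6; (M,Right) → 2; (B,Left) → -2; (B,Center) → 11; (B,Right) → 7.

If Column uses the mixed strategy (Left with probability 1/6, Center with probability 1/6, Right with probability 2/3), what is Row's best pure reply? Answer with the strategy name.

T

Expected payoff of T: (1/6)·(-4) + (1/6)·(-2) + (2/3)·11 = 19/3.
Expected payoff of M: (1/6)·3 + (1/6)·6 + (2/3)·2 = 17/6.
Expected payoff of B: (1/6)·(-2) + (1/6)·11 + (2/3)·7 = 37/6.
The largest is 19/3, so Row's best response is T.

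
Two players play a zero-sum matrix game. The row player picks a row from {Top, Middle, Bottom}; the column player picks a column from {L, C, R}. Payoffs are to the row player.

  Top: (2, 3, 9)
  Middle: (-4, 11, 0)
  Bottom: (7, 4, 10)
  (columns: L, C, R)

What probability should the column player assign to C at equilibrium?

Row minima: Top → 2, Middle → -4, Bottom → 4; maximin = 4.
Column maxima: L → 7, C → 11, R → 10; minimax = 7.
4 ≠ 7, so there is no saddle point; optimal play is mixed.
Top is strictly dominated by Bottom, so the row player never plays it.
R is strictly dominated by L (it gives the row player strictly more in every row), so the column player never plays it.
On the remaining 2×2 (Middle, Bottom vs L, C):
Let the row player play Middle with probability p. Expected payoff against L: (-4)p + 7(1−p) = −11p + 7; against C: 11p + 4(1−p) = 7p + 4.
Setting these equal: −11p + 7 = 7p + 4 ⇒ −18p = -3 ⇒ p = 1/6, and the value is (-11)·(1/6) + 7 = 31/6.
For the column player: with q = P(L), equating Middle's and Bottom's payoffs gives −15q + 11 = 3q + 4 ⇒ q = 7/18.

11/18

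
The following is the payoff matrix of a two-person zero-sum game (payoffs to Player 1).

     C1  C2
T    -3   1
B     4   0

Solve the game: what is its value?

1/2

Row minima: T → -3, B → 0; maximin = 0.
Column maxima: C1 → 4, C2 → 1; minimax = 1.
0 ≠ 1, so there is no saddle point; optimal play is mixed.
Let Player 1 play T with probability p. Expected payoff against C1: (-3)p + 4(1−p) = −7p + 4; against C2: 1p + 0(1−p) = p.
Setting these equal: −7p + 4 = p ⇒ −8p = -4 ⇒ p = 1/2, and the value is (-7)·(1/2) + 4 = 1/2.
For Player 2: with q = P(C1), equating T's and B's payoffs gives −4q + 1 = 4q ⇒ q = 1/8.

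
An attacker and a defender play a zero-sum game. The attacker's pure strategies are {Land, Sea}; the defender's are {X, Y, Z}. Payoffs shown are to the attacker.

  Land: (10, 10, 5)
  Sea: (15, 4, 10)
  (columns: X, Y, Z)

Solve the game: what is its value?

80/11

Row minima: Land → 5, Sea → 4; maximin = 5.
Column maxima: X → 15, Y → 10, Z → 10; minimax = 10.
5 ≠ 10, so there is no saddle point; optimal play is mixed.
X is strictly dominated by Z (it gives the attacker strictly more in every row), so the defender never plays it.
On the remaining 2×2 (Land, Sea vs Y, Z):
Let the attacker play Land with probability p. Expected payoff against Y: 10p + 4(1−p) = 6p + 4; against Z: 5p + 10(1−p) = −5p + 10.
Setting these equal: 6p + 4 = −5p + 10 ⇒ 11p = 6 ⇒ p = 6/11, and the value is (6)·(6/11) + 4 = 80/11.
For the defender: with q = P(Y), equating Land's and Sea's payoffs gives 5q + 5 = −6q + 10 ⇒ q = 5/11.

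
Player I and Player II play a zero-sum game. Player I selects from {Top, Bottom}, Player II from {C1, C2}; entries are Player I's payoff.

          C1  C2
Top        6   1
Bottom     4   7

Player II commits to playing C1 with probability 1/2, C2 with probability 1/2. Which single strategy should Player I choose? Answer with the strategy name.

Bottom

Expected payoff of Top: (1/2)·6 + (1/2)·1 = 7/2.
Expected payoff of Bottom: (1/2)·4 + (1/2)·7 = 11/2.
The largest is 11/2, so Player I's best response is Bottom.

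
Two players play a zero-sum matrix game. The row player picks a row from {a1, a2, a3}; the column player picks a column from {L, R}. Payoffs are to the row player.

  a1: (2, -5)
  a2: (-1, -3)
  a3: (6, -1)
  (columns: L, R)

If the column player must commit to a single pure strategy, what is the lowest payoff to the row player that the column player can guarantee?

-1

Column maxima: L → 6, R → -1.
The smallest of these is -1.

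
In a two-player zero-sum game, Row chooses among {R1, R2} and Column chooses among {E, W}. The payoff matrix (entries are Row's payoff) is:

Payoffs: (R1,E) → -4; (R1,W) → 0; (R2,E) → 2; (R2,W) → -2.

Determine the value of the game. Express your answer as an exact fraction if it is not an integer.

-1

Row minima: R1 → -4, R2 → -2; maximin = -2.
Column maxima: E → 2, W → 0; minimax = 0.
-2 ≠ 0, so there is no saddle point; optimal play is mixed.
Let Row play R1 with probability p. Expected payoff against E: (-4)p + 2(1−p) = −6p + 2; against W: 0p + (-2)(1−p) = 2p − 2.
Setting these equal: −6p + 2 = 2p − 2 ⇒ −8p = -4 ⇒ p = 1/2, and the value is (-6)·(1/2) + 2 = -1.
For Column: with q = P(E), equating R1's and R2's payoffs gives −4q = 4q − 2 ⇒ q = 1/4.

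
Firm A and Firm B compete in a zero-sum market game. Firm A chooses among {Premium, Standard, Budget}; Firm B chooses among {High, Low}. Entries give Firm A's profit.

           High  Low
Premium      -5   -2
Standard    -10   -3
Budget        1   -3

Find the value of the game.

Row minima: Premium → -5, Standard → -10, Budget → -3; maximin = -3.
Column maxima: High → 1, Low → -2; minimax = -2.
-3 ≠ -2, so there is no saddle point; optimal play is mixed.
Standard is strictly dominated by Premium, so Firm A never plays it.
On the remaining 2×2 (Premium, Budget vs High, Low):
Let Firm A play Premium with probability p. Expected payoff against High: (-5)p + 1(1−p) = −6p + 1; against Low: (-2)p + (-3)(1−p) = p − 3.
Setting these equal: −6p + 1 = p − 3 ⇒ −7p = -4 ⇒ p = 4/7, and the value is (-6)·(4/7) + 1 = -17/7.
For Firm B: with q = P(High), equating Premium's and Budget's payoffs gives −3q − 2 = 4q − 3 ⇒ q = 1/7.

-17/7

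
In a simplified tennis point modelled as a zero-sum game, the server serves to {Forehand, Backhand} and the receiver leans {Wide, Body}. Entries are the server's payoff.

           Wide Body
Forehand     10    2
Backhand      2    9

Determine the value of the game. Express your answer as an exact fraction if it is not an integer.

86/15

Row minima: Forehand → 2, Backhand → 2; maximin = 2.
Column maxima: Wide → 10, Body → 9; minimax = 9.
2 ≠ 9, so there is no saddle point; optimal play is mixed.
Let the server play Forehand with probability p. Expected payoff against Wide: 10p + 2(1−p) = 8p + 2; against Body: 2p + 9(1−p) = −7p + 9.
Setting these equal: 8p + 2 = −7p + 9 ⇒ 15p = 7 ⇒ p = 7/15, and the value is (8)·(7/15) + 2 = 86/15.
For the receiver: with q = P(Wide), equating Forehand's and Backhand's payoffs gives 8q + 2 = −7q + 9 ⇒ q = 7/15.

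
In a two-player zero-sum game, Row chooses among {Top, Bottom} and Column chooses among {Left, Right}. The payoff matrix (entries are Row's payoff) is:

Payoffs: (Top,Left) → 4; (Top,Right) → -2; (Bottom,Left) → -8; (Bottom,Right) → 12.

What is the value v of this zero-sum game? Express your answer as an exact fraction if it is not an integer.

Row minima: Top → -2, Bottom → -8; maximin = -2.
Column maxima: Left → 4, Right → 12; minimax = 4.
-2 ≠ 4, so there is no saddle point; optimal play is mixed.
Let Row play Top with probability p. Expected payoff against Left: 4p + (-8)(1−p) = 12p − 8; against Right: (-2)p + 12(1−p) = −14p + 12.
Setting these equal: 12p − 8 = −14p + 12 ⇒ 26p = 20 ⇒ p = 10/13, and the value is (12)·(10/13) − 8 = 16/13.
For Column: with q = P(Left), equating Top's and Bottom's payoffs gives 6q − 2 = −20q + 12 ⇒ q = 7/13.

16/13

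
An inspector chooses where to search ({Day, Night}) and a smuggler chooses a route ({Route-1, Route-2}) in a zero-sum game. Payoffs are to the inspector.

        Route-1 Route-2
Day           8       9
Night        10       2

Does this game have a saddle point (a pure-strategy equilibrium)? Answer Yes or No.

Row minima: Day → 8, Night → 2; maximin = 8.
Column maxima: Route-1 → 10, Route-2 → 9; minimax = 9.
8 ≠ 9, so no pure-strategy equilibrium exists.

No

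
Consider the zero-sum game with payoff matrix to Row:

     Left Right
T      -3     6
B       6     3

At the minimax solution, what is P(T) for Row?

1/4

Row minima: T → -3, B → 3; maximin = 3.
Column maxima: Left → 6, Right → 6; minimax = 6.
3 ≠ 6, so there is no saddle point; optimal play is mixed.
Let Row play T with probability p. Expected payoff against Left: (-3)p + 6(1−p) = −9p + 6; against Right: 6p + 3(1−p) = 3p + 3.
Setting these equal: −9p + 6 = 3p + 3 ⇒ −12p = -3 ⇒ p = 1/4, and the value is (-9)·(1/4) + 6 = 15/4.
For Column: with q = P(Left), equating T's and B's payoffs gives −9q + 6 = 3q + 3 ⇒ q = 1/4.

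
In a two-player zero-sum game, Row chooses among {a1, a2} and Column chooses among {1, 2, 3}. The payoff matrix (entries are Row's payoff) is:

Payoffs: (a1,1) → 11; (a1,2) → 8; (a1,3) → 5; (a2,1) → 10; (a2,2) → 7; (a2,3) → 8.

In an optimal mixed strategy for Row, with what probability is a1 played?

1/4

Row minima: a1 → 5, a2 → 7; maximin = 7.
Column maxima: 1 → 11, 2 → 8, 3 → 8; minimax = 8.
7 ≠ 8, so there is no saddle point; optimal play is mixed.
1 is strictly dominated by 2 (it gives Row strictly more in every row), so Column never plays it.
On the remaining 2×2 (a1, a2 vs 2, 3):
Let Row play a1 with probability p. Expected payoff against 2: 8p + 7(1−p) = p + 7; against 3: 5p + 8(1−p) = −3p + 8.
Setting these equal: p + 7 = −3p + 8 ⇒ 4p = 1 ⇒ p = 1/4, and the value is (1)·(1/4) + 7 = 29/4.
For Column: with q = P(2), equating a1's and a2's payoffs gives 3q + 5 = −q + 8 ⇒ q = 3/4.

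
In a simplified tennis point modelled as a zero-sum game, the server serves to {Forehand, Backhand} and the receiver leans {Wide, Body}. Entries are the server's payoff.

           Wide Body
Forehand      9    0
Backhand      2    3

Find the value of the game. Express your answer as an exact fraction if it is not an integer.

Row minima: Forehand → 0, Backhand → 2; maximin = 2.
Column maxima: Wide → 9, Body → 3; minimax = 3.
2 ≠ 3, so there is no saddle point; optimal play is mixed.
Let the server play Forehand with probability p. Expected payoff against Wide: 9p + 2(1−p) = 7p + 2; against Body: 0p + 3(1−p) = −3p + 3.
Setting these equal: 7p + 2 = −3p + 3 ⇒ 10p = 1 ⇒ p = 1/10, and the value is (7)·(1/10) + 2 = 27/10.
For the receiver: with q = P(Wide), equating Forehand's and Backhand's payoffs gives 9q = −q + 3 ⇒ q = 3/10.

27/10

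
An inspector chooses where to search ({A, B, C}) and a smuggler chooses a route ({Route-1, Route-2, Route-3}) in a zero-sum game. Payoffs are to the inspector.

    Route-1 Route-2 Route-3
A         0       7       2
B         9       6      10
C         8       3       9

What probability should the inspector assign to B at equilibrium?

7/10

Row minima: A → 0, B → 6, C → 3; maximin = 6.
Column maxima: Route-1 → 9, Route-2 → 7, Route-3 → 10; minimax = 7.
6 ≠ 7, so there is no saddle point; optimal play is mixed.
C is strictly dominated by B, so the inspector never plays it.
Route-3 is strictly dominated by Route-1 (it gives the inspector strictly more in every row), so the smuggler never plays it.
On the remaining 2×2 (A, B vs Route-1, Route-2):
Let the inspector play A with probability p. Expected payoff against Route-1: 0p + 9(1−p) = −9p + 9; against Route-2: 7p + 6(1−p) = p + 6.
Setting these equal: −9p + 9 = p + 6 ⇒ −10p = -3 ⇒ p = 3/10, and the value is (-9)·(3/10) + 9 = 63/10.
For the smuggler: with q = P(Route-1), equating A's and B's payoffs gives −7q + 7 = 3q + 6 ⇒ q = 1/10.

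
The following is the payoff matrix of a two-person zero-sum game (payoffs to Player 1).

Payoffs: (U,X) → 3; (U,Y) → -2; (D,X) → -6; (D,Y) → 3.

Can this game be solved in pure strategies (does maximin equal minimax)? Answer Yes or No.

No

Row minima: U → -2, D → -6; maximin = -2.
Column maxima: X → 3, Y → 3; minimax = 3.
-2 ≠ 3, so no pure-strategy equilibrium exists.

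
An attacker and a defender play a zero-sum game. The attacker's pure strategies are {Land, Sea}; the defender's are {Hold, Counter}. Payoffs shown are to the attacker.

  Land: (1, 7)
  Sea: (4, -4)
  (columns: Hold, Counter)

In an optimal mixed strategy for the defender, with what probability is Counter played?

Row minima: Land → 1, Sea → -4; maximin = 1.
Column maxima: Hold → 4, Counter → 7; minimax = 4.
1 ≠ 4, so there is no saddle point; optimal play is mixed.
Let the attacker play Land with probability p. Expected payoff against Hold: 1p + 4(1−p) = −3p + 4; against Counter: 7p + (-4)(1−p) = 11p − 4.
Setting these equal: −3p + 4 = 11p − 4 ⇒ −14p = -8 ⇒ p = 4/7, and the value is (-3)·(4/7) + 4 = 16/7.
For the defender: with q = P(Hold), equating Land's and Sea's payoffs gives −6q + 7 = 8q − 4 ⇒ q = 11/14.

3/14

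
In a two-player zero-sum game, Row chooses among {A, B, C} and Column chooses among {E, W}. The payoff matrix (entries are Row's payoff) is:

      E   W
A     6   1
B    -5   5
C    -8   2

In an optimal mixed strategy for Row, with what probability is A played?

2/3

Row minima: A → 1, B → -5, C → -8; maximin = 1.
Column maxima: E → 6, W → 5; minimax = 5.
1 ≠ 5, so there is no saddle point; optimal play is mixed.
C is strictly dominated by B, so Row never plays it.
On the remaining 2×2 (A, B vs E, W):
Let Row play A with probability p. Expected payoff against E: 6p + (-5)(1−p) = 11p − 5; against W: 1p + 5(1−p) = −4p + 5.
Setting these equal: 11p − 5 = −4p + 5 ⇒ 15p = 10 ⇒ p = 2/3, and the value is (11)·(2/3) − 5 = 7/3.
For Column: with q = P(E), equating A's and B's payoffs gives 5q + 1 = −10q + 5 ⇒ q = 4/15.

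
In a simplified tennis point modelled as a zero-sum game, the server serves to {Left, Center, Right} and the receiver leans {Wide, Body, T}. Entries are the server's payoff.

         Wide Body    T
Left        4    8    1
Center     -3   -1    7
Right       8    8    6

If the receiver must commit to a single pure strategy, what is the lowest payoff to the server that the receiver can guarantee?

Column maxima: Wide → 8, Body → 8, T → 7.
The smallest of these is 7.

7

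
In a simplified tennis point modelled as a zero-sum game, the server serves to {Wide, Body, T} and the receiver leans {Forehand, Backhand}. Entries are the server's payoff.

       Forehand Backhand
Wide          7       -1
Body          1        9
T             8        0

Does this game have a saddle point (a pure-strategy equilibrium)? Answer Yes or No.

No

Row minima: Wide → -1, Body → 1, T → 0; maximin = 1.
Column maxima: Forehand → 8, Backhand → 9; minimax = 8.
1 ≠ 8, so no pure-strategy equilibrium exists.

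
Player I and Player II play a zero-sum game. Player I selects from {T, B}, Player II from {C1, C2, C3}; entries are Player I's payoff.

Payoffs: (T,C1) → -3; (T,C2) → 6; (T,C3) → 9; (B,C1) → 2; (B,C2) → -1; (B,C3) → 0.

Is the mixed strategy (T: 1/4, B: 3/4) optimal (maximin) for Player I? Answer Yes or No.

Yes

Against C1 this mix gives (1/4)·(-3) + (3/4)·2 = 3/4.
Against C2 this mix gives (1/4)·6 + (3/4)·(-1) = 3/4.
Against C3 this mix gives (1/4)·9 + (3/4)·0 = 9/4.
All of Player II's active replies (C1, C2) yield 3/4, and no column does worse for Player I. The mix makes Player II indifferent and guarantees 3/4, so it is optimal.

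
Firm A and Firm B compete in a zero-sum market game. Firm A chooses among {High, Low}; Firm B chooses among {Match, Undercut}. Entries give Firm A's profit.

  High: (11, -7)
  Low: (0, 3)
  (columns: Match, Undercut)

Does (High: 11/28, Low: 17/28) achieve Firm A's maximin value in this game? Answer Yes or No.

Against Match this mix gives (11/28)·11 + (17/28)·0 = 121/28.
Against Undercut this mix gives (11/28)·(-7) + (17/28)·3 = -13/14.
Firm B will play Undercut, holding Firm A to -13/14. Shifting weight toward the row that does better against Undercut would raise this floor (the equalizing mix achieves 11/7 against both Undercut and Match), so the proposed strategy is not optimal.

No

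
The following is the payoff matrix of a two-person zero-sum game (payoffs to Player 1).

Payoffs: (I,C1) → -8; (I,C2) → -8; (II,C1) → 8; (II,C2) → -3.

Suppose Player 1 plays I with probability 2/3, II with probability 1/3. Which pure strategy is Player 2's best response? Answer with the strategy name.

C2

If Player 2 plays C1, Player 1's expected payoff is (2/3)·(-8) + (1/3)·8 = -8/3.
If Player 2 plays C2, Player 1's expected payoff is (2/3)·(-8) + (1/3)·(-3) = -19/3.
Player 2 minimizes Player 1's payoff; the smallest is -19/3, so the best response is C2.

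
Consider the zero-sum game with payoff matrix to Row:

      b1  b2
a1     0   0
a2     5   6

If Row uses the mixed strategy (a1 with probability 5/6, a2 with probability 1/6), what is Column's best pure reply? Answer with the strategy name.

If Column plays b1, Row's expected payoff is (5/6)·0 + (1/6)·5 = 5/6.
If Column plays b2, Row's expected payoff is (5/6)·0 + (1/6)·6 = 1.
Column minimizes Row's payoff; the smallest is 5/6, so the best response is b1.

b1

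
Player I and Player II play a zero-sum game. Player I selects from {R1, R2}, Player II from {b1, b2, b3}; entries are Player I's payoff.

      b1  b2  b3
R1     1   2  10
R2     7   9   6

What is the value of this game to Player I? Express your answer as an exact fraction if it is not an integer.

Row minima: R1 → 1, R2 → 6; maximin = 6.
Column maxima: b1 → 7, b2 → 9, b3 → 10; minimax = 7.
6 ≠ 7, so there is no saddle point; optimal play is mixed.
b2 is strictly dominated by b1 (it gives Player I strictly more in every row), so Player II never plays it.
On the remaining 2×2 (R1, R2 vs b1, b3):
Let Player I play R1 with probability p. Expected payoff against b1: 1p + 7(1−p) = −6p + 7; against b3: 10p + 6(1−p) = 4p + 6.
Setting these equal: −6p + 7 = 4p + 6 ⇒ −10p = -1 ⇒ p = 1/10, and the value is (-6)·(1/10) + 7 = 32/5.
For Player II: with q = P(b1), equating R1's and R2's payoffs gives −9q + 10 = q + 6 ⇒ q = 2/5.

32/5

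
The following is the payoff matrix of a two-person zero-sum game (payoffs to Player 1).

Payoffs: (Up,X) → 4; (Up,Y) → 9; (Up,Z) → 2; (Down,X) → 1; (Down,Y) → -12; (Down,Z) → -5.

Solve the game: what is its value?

2

Row minima: Up → 2, Down → -12; maximin = 2.
Column maxima: X → 4, Y → 9, Z → 2; minimax = 2.
Since maximin = minimax = 2, there is a saddle point and the value is 2.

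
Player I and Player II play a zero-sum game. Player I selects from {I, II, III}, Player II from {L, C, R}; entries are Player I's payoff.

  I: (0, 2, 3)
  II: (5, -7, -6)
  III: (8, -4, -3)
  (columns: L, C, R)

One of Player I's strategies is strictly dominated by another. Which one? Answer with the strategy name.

III gives a strictly higher payoff than II against every column: 8 > 5, -4 > -7, -3 > -6.
So II is strictly dominated and Player I never plays it.

II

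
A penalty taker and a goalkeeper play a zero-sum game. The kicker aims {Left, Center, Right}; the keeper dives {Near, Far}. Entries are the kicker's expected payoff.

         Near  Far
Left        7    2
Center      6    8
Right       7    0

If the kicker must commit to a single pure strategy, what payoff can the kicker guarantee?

6

Row minima: Left → 2, Center → 6, Right → 0.
The best of these is 6.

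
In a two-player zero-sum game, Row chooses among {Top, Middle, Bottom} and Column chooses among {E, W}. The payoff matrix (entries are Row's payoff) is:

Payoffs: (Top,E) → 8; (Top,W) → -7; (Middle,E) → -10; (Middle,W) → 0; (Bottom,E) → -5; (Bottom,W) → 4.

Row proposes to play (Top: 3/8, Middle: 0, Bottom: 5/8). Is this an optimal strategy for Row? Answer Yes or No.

Yes

Against E this mix gives (3/8)·8 + (5/8)·(-5) = -1/8.
Against W this mix gives (3/8)·(-7) + (5/8)·4 = -1/8.
All of Column's active replies (E, W) yield -1/8, and no column does worse for Row. The mix makes Column indifferent and guarantees -1/8, so it is optimal.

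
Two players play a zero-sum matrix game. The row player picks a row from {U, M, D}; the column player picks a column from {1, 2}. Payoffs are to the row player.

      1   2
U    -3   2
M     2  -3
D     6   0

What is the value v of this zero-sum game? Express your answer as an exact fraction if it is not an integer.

12/11

Row minima: U → -3, M → -3, D → 0; maximin = 0.
Column maxima: 1 → 6, 2 → 2; minimax = 2.
0 ≠ 2, so there is no saddle point; optimal play is mixed.
M is strictly dominated by D, so the row player never plays it.
On the remaining 2×2 (U, D vs 1, 2):
Let the row player play U with probability p. Expected payoff against 1: (-3)p + 6(1−p) = −9p + 6; against 2: 2p + 0(1−p) = 2p.
Setting these equal: −9p + 6 = 2p ⇒ −11p = -6 ⇒ p = 6/11, and the value is (-9)·(6/11) + 6 = 12/11.
For the column player: with q = P(1), equating U's and D's payoffs gives −5q + 2 = 6q ⇒ q = 2/11.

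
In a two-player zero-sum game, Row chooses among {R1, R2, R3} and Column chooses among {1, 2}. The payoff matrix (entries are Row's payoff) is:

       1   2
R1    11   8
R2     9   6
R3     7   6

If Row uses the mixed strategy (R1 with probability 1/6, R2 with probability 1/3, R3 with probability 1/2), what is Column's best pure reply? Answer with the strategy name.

If Column plays 1, Row's expected payoff is (1/6)·11 + (1/3)·9 + (1/2)·7 = 25/3.
If Column plays 2, Row's expected payoff is (1/6)·8 + (1/3)·6 + (1/2)·6 = 19/3.
Column minimizes Row's payoff; the smallest is 19/3, so the best response is 2.

2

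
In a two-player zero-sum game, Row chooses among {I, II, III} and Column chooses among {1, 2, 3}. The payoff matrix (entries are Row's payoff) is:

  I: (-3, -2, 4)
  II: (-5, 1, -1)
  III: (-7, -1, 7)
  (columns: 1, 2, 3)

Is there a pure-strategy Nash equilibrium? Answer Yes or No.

Row minima: I → -3, II → -5, III → -7; maximin = -3.
Column maxima: 1 → -3, 2 → 1, 3 → 7; minimax = -3.
maximin = minimax = -3, so a saddle point exists.

Yes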